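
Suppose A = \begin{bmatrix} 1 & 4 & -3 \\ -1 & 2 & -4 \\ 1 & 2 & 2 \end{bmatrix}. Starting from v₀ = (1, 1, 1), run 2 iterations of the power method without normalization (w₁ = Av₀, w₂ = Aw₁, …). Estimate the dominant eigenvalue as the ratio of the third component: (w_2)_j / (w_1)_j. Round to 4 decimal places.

w1 = Av₀ = (1·1 + 4·1 + (-3)·1; (-1)·1 + 2·1 + (-4)·1; 1·1 + 2·1 + 2·1) = (2, -3, 5)
w2 = Aw1 = (1·2 + 4·(-3) + (-3)·5; (-1)·2 + 2·(-3) + (-4)·5; 1·2 + 2·(-3) + 2·5) = (-25, -28, 6)
Ratio at component: 6 / 5 = 1.2000

λ ≈ 1.2000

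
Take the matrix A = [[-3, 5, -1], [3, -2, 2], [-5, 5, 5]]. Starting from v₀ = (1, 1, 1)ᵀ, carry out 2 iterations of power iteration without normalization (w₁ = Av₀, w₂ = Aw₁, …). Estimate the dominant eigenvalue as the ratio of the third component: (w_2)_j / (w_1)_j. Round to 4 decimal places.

w1 = Av₀ = ((-3)·1 + 5·1 + (-1)·1; 3·1 + (-2)·1 + 2·1; (-5)·1 + 5·1 + 5·1) = (1, 3, 5)
w2 = Aw1 = ((-3)·1 + 5·3 + (-1)·5; 3·1 + (-2)·3 + 2·5; (-5)·1 + 5·3 + 5·5) = (7, 7, 35)
Ratio at component: 35 / 5 = 7.0000

7.0000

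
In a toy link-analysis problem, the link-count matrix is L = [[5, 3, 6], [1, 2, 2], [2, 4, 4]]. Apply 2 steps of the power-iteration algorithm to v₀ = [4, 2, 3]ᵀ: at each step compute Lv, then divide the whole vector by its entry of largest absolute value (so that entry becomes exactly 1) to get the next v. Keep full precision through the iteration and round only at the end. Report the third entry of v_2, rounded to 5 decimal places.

Lv0 = (44.000000, 14.000000, 28.000000); divide by 44.000000 → v1 = (1.000000, 0.318182, 0.636364)
Lv1 = (9.772727, 2.909091, 5.818182); divide by 9.772727 → v2 = (1.000000, 0.297674, 0.595349)
Requested entry of v2: 256/430 = 0.59535

0.59535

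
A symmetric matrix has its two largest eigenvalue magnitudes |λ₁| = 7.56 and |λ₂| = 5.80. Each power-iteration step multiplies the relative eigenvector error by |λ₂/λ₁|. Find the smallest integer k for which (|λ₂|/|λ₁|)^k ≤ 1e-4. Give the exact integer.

35

|λ₂/λ₁| = 5.80/7.56 = 0.76720
Need k ≥ ln(1e-4) / ln(0.76720) = -9.2103 / -0.2650 ≈ 34.754
Smallest integer k satisfying the bound: 35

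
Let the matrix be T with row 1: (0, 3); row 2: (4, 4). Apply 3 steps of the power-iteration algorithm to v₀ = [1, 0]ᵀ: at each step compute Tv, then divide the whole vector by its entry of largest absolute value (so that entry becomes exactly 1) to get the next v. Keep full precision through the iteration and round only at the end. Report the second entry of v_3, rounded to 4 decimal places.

Tv0 = (0.00000, 4.00000); divide by 4.00000 → v1 = (0.00000, 1.00000)
Tv1 = (3.00000, 4.00000); divide by 4.00000 → v2 = (0.75000, 1.00000)
Tv2 = (3.00000, 7.00000); divide by 7.00000 → v3 = (0.42857, 1.00000)
Requested entry of v3: 112/112 = 1.0000

1.0000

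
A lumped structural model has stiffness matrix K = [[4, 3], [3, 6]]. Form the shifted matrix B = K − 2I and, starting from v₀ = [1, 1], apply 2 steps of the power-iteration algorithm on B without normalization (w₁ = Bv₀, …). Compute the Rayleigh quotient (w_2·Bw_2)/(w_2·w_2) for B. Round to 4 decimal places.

B = K − 2I has rows (2, 3); (3, 4)
w1 = Bv₀ = (2·1 + 3·1; 3·1 + 4·1) = (5, 7)
w2 = Bw1 = (2·5 + 3·7; 3·5 + 4·7) = (31, 43)
Bw2 = (191, 265)
w2·Bw2 = 17316; w2·w2 = 2810; μ ≈ 17316/2810 = 6.1623

6.1623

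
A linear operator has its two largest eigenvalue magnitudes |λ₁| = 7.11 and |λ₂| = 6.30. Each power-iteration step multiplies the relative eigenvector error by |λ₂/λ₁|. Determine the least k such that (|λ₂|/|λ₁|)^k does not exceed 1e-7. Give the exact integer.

|λ₂/λ₁| = 6.30/7.11 = 0.88608
Need k ≥ ln(1e-7) / ln(0.88608) = -16.1181 / -0.1210 ≈ 133.260
Smallest integer k satisfying the bound: 134

134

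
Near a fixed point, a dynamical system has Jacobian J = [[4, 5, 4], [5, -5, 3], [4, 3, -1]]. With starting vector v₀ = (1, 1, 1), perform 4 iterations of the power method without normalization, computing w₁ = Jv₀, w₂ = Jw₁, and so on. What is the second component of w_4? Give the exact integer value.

4759

w1 = Jv₀ = (4·1 + 5·1 + 4·1; 5·1 + (-5)·1 + 3·1; 4·1 + 3·1 + (-1)·1) = (13, 3, 6)
w2 = Jw1 = (4·13 + 5·3 + 4·6; 5·13 + (-5)·3 + 3·6; 4·13 + 3·3 + (-1)·6) = (91, 68, 55)
w3 = Jw2 = (924, 280, 513)
w4 = Jw3 = (7148, 4759, 4023)
The requested component of w4 is 4759.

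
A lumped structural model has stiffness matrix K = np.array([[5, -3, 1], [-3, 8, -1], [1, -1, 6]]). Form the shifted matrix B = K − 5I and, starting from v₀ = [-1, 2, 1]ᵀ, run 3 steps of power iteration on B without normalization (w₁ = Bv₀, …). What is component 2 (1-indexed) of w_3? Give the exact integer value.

B = K − 5I has rows (0, -3, 1); (-3, 3, -1); (1, -1, 1)
w1 = Bv₀ = (0·(-1) + (-3)·2 + 1·1; (-3)·(-1) + 3·2 + (-1)·1; 1·(-1) + (-1)·2 + 1·1) = (-5, 8, -2)
w2 = Bw1 = (0·(-5) + (-3)·8 + 1·(-2); (-3)·(-5) + 3·8 + (-1)·(-2); 1·(-5) + (-1)·8 + 1·(-2)) = (-26, 41, -15)
w3 = Bw2 = (-138, 216, -82)
Requested component of w3: 216

216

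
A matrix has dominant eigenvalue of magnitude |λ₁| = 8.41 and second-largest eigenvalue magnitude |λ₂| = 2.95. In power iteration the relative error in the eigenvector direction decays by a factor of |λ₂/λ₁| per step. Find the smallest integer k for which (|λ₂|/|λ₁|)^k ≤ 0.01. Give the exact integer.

5

|λ₂/λ₁| = 2.95/8.41 = 0.35077
Need k ≥ ln(0.01) / ln(0.35077) = -4.6052 / -1.0476 ≈ 4.396
Smallest integer k satisfying the bound: 5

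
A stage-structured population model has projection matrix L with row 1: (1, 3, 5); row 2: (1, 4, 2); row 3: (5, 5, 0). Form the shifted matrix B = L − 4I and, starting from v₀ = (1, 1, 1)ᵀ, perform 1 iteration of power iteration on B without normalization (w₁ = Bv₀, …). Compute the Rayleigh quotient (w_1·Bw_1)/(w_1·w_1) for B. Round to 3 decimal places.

μ ≈ 3.814

B = L − 4I has rows (-3, 3, 5); (1, 0, 2); (5, 5, -4)
w1 = Bv₀ = ((-3)·1 + 3·1 + 5·1; 1·1 + 0·1 + 2·1; 5·1 + 5·1 + (-4)·1) = (5, 3, 6)
Bw1 = (24, 17, 16)
w1·Bw1 = 267; w1·w1 = 70; μ ≈ 267/70 = 3.814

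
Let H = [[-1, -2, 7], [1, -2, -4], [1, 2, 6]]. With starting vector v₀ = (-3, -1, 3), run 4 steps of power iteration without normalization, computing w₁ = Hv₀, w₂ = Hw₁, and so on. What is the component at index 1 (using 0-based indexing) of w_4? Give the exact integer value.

-1339

w1 = Hv₀ = ((-1)·(-3) + (-2)·(-1) + 7·3; 1·(-3) + (-2)·(-1) + (-4)·3; 1·(-3) + 2·(-1) + 6·3) = (26, -13, 13)
w2 = Hw1 = ((-1)·26 + (-2)·(-13) + 7·13; 1·26 + (-2)·(-13) + (-4)·13; 1·26 + 2·(-13) + 6·13) = (91, 0, 78)
w3 = Hw2 = (455, -221, 559)
w4 = Hw3 = (3900, -1339, 3367)
The requested component of w4 is -1339.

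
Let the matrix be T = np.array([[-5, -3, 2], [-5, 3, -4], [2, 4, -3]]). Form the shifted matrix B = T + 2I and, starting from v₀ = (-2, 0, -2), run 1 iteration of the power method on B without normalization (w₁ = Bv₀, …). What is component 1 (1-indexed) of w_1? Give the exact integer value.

B = T + 2I has rows (-3, -3, 2); (-5, 5, -4); (2, 4, -1)
w1 = Bv₀ = (2, 18, -2)
Requested component of w1: 2

2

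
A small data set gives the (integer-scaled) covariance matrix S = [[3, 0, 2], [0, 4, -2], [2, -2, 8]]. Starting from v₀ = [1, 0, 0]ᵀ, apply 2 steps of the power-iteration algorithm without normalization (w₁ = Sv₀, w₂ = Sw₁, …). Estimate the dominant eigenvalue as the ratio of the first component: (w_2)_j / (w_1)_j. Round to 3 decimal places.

w1 = Sv₀ = (3, 0, 2)
w2 = Sw1 = (13, -4, 22)
Ratio at component: 13 / 3 = 4.333

4.333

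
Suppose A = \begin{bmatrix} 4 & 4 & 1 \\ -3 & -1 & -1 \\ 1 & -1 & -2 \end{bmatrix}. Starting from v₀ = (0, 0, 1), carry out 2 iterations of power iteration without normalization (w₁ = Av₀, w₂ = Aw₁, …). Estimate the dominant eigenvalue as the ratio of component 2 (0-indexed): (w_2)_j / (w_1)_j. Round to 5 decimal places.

λ ≈ -3.00000

w1 = Av₀ = (4·0 + 4·0 + 1·1; (-3)·0 + (-1)·0 + (-1)·1; 1·0 + (-1)·0 + (-2)·1) = (1, -1, -2)
w2 = Aw1 = (4·1 + 4·(-1) + 1·(-2); (-3)·1 + (-1)·(-1) + (-1)·(-2); 1·1 + (-1)·(-1) + (-2)·(-2)) = (-2, 0, 6)
Ratio at component: 6 / -2 = -3.00000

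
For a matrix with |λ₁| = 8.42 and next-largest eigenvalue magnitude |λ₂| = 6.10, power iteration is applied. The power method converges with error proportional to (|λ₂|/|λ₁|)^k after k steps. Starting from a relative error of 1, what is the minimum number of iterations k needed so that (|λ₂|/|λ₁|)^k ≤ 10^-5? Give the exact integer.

|λ₂/λ₁| = 6.10/8.42 = 0.72447
Need k ≥ ln(10^-5) / ln(0.72447) = -11.5129 / -0.3223 ≈ 35.719
Smallest integer k satisfying the bound: 36

36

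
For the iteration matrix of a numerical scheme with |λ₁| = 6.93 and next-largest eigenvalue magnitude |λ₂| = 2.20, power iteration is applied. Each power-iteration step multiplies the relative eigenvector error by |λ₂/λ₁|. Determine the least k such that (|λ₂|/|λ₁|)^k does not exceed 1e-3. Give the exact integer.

7

|λ₂/λ₁| = 2.20/6.93 = 0.31746
Need k ≥ ln(1e-3) / ln(0.31746) = -6.9078 / -1.1474 ≈ 6.020
Smallest integer k satisfying the bound: 7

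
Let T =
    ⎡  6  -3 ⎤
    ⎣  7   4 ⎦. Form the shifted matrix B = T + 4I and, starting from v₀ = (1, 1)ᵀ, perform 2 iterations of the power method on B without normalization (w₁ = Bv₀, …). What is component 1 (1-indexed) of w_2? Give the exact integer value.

B = T + 4I has rows (10, -3); (7, 8)
w1 = Bv₀ = (7, 15)
w2 = Bw1 = (25, 169)
Requested component of w2: 25

25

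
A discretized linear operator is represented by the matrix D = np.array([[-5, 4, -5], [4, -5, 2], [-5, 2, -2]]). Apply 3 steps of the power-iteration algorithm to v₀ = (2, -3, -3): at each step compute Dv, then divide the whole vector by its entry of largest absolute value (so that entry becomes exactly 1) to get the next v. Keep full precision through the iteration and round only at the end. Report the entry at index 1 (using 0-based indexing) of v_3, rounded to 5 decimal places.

-0.83525

Dv0 = (-7.000000, 17.000000, -10.000000); divide by 17.000000 → v1 = (-0.411765, 1.000000, -0.588235)
Dv1 = (9.000000, -7.823529, 5.235294); divide by 9.000000 → v2 = (1.000000, -0.869281, 0.581699)
Dv2 = (-11.385621, 9.509804, -7.901961); divide by -11.385621 → v3 = (1.000000, -0.835247, 0.694030)
Requested entry of v3: 1455/-1742 = -0.83525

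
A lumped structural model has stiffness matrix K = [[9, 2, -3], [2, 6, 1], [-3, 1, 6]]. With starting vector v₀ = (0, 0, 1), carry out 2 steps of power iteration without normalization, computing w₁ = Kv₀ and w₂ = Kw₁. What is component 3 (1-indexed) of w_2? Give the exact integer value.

46

w1 = Kv₀ = (-3, 1, 6)
w2 = Kw1 = (-43, 6, 46)
The requested component of w2 is 46.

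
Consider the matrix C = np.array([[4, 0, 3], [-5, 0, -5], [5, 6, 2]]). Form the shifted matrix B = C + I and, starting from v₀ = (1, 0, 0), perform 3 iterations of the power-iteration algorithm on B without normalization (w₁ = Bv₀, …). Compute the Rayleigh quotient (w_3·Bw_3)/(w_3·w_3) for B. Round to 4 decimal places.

μ ≈ 3.7504

B = C + I has rows (5, 0, 3); (-5, 1, -5); (5, 6, 3)
w1 = Bv₀ = (5·1 + 0·0 + 3·0; (-5)·1 + 1·0 + (-5)·0; 5·1 + 6·0 + 3·0) = (5, -5, 5)
w2 = Bw1 = (5·5 + 0·(-5) + 3·5; (-5)·5 + 1·(-5) + (-5)·5; 5·5 + 6·(-5) + 3·5) = (40, -55, 10)
w3 = Bw2 = (230, -305, -100)
Bw3 = (850, -955, -980)
w3·Bw3 = 584775; w3·w3 = 155925; μ ≈ 584775/155925 = 3.7504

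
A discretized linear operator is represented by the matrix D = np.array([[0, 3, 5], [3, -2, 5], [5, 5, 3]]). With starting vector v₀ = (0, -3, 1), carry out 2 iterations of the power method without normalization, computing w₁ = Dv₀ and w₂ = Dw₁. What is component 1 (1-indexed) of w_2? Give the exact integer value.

w1 = Dv₀ = (0·0 + 3·(-3) + 5·1; 3·0 + (-2)·(-3) + 5·1; 5·0 + 5·(-3) + 3·1) = (-4, 11, -12)
w2 = Dw1 = (0·(-4) + 3·11 + 5·(-12); 3·(-4) + (-2)·11 + 5·(-12); 5·(-4) + 5·11 + 3·(-12)) = (-27, -94, -1)
The requested component of w2 is -27.

-27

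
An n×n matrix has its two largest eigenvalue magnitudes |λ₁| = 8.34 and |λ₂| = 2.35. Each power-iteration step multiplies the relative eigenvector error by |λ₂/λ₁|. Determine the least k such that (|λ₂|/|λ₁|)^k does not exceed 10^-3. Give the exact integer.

|λ₂/λ₁| = 2.35/8.34 = 0.28177
Need k ≥ ln(10^-3) / ln(0.28177) = -6.9078 / -1.2666 ≈ 5.454
Smallest integer k satisfying the bound: 6

6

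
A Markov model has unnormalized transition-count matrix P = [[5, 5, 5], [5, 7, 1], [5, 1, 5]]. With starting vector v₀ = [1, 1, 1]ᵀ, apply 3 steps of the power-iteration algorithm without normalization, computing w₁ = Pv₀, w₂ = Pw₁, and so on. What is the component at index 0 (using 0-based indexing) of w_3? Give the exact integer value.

2575

w1 = Pv₀ = (5·1 + 5·1 + 5·1; 5·1 + 7·1 + 1·1; 5·1 + 1·1 + 5·1) = (15, 13, 11)
w2 = Pw1 = (5·15 + 5·13 + 5·11; 5·15 + 7·13 + 1·11; 5·15 + 1·13 + 5·11) = (195, 177, 143)
w3 = Pw2 = (2575, 2357, 1867)
The requested component of w3 is 2575.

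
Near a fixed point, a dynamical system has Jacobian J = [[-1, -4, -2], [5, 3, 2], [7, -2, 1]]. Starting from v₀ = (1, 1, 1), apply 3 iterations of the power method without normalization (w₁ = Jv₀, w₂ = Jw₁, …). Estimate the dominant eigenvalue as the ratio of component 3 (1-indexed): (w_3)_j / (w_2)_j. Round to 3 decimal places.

λ ≈ 6.222

w1 = Jv₀ = (-7, 10, 6)
w2 = Jw1 = (-45, 7, -63)
w3 = Jw2 = (143, -330, -392)
Ratio at component: -392 / -63 = 6.222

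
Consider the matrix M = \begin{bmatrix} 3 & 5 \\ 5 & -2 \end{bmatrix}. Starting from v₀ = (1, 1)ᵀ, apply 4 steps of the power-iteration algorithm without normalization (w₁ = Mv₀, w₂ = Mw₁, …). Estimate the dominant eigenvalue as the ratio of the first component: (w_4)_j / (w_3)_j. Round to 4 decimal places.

5.2125

w1 = Mv₀ = (8, 3)
w2 = Mw1 = (39, 34)
w3 = Mw2 = (287, 127)
w4 = Mw3 = (1496, 1181)
Ratio at component: 1496 / 287 = 5.2125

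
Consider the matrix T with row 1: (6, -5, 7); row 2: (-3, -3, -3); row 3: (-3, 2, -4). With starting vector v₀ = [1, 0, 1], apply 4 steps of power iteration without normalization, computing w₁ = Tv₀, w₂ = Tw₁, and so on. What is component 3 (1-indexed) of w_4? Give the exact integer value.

w1 = Tv₀ = (6·1 + (-5)·0 + 7·1; (-3)·1 + (-3)·0 + (-3)·1; (-3)·1 + 2·0 + (-4)·1) = (13, -6, -7)
w2 = Tw1 = (6·13 + (-5)·(-6) + 7·(-7); (-3)·13 + (-3)·(-6) + (-3)·(-7); (-3)·13 + 2·(-6) + (-4)·(-7)) = (59, 0, -23)
w3 = Tw2 = (193, -108, -85)
w4 = Tw3 = (1103, 0, -455)
The requested component of w4 is -455.

-455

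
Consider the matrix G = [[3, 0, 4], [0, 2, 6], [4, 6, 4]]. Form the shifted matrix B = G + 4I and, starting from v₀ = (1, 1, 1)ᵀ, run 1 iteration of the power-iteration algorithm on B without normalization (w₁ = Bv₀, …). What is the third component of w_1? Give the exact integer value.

18

B = G + 4I has rows (7, 0, 4); (0, 6, 6); (4, 6, 8)
w1 = Bv₀ = (11, 12, 18)
Requested component of w1: 18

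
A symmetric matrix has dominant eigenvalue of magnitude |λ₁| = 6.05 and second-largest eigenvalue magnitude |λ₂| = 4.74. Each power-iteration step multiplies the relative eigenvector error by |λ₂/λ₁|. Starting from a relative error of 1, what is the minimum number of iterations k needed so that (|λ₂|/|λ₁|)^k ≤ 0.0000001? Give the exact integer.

67

|λ₂/λ₁| = 4.74/6.05 = 0.78347
Need k ≥ ln(0.0000001) / ln(0.78347) = -16.1181 / -0.2440 ≈ 66.052
Smallest integer k satisfying the bound: 67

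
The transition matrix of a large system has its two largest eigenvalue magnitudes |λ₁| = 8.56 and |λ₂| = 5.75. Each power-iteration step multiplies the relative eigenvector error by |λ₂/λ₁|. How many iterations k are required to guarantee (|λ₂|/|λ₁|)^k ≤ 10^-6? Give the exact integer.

|λ₂/λ₁| = 5.75/8.56 = 0.67173
Need k ≥ ln(10^-6) / ln(0.67173) = -13.8155 / -0.3979 ≈ 34.721
Smallest integer k satisfying the bound: 35

35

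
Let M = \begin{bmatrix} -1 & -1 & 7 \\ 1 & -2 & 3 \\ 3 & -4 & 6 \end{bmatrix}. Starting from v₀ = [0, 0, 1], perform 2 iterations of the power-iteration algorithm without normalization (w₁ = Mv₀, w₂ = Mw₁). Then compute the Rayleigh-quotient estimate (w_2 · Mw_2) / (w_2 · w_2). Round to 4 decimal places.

w1 = Mv₀ = (7, 3, 6)
w2 = Mw1 = (32, 19, 45)
Mw2 = (264, 129, 290)
w2·Mw2 = 32·264 + 19·129 + 45·290 = 23949; w2·w2 = 32·32 + 19·19 + 45·45 = 3410
λ ≈ 23949/3410 = 7.0232

λ ≈ 7.0232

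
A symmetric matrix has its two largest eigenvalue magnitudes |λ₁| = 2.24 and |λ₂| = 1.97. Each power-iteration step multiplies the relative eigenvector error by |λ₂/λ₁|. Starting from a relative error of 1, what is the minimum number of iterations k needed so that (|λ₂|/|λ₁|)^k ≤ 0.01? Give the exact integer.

36

|λ₂/λ₁| = 1.97/2.24 = 0.87946
Need k ≥ ln(0.01) / ln(0.87946) = -4.6052 / -0.1284 ≈ 35.854
Smallest integer k satisfying the bound: 36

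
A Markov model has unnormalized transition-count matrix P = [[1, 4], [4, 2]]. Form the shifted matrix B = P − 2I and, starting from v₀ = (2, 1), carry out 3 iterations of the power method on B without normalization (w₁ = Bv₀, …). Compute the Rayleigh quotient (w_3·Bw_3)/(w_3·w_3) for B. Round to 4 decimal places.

B = P − 2I has rows (-1, 4); (4, 0)
w1 = Bv₀ = ((-1)·2 + 4·1; 4·2 + 0·1) = (2, 8)
w2 = Bw1 = ((-1)·2 + 4·8; 4·2 + 0·8) = (30, 8)
w3 = Bw2 = (2, 120)
Bw3 = (478, 8)
w3·Bw3 = 1916; w3·w3 = 14404; μ ≈ 1916/14404 = 0.1330

0.1330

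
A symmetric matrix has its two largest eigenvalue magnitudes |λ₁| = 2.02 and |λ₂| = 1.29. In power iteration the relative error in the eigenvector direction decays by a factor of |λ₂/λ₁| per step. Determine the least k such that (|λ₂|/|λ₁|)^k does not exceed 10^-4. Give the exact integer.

21

|λ₂/λ₁| = 1.29/2.02 = 0.63861
Need k ≥ ln(10^-4) / ln(0.63861) = -9.2103 / -0.4485 ≈ 20.538
Smallest integer k satisfying the bound: 21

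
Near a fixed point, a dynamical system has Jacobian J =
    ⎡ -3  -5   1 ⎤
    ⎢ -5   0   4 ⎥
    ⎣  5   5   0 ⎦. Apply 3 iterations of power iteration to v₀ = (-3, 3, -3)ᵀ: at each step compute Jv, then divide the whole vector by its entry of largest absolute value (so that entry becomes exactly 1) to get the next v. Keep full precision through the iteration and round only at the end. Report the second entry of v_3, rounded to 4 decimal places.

Jv0 = (-9.00000, 3.00000, 0.00000); divide by -9.00000 → v1 = (1.00000, -0.33333, 0.00000)
Jv1 = (-1.33333, -5.00000, 3.33333); divide by -5.00000 → v2 = (0.26667, 1.00000, -0.66667)
Jv2 = (-6.46667, -4.00000, 6.33333); divide by -6.46667 → v3 = (1.00000, 0.61856, -0.97938)
Requested entry of v3: -180/-291 = 0.6186

0.6186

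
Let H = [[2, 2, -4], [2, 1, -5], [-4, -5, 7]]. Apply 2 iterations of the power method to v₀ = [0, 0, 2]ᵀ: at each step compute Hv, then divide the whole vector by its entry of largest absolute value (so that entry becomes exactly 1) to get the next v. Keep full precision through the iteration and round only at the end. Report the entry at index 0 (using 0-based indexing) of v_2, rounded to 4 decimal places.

-0.5111

Hv0 = (-8.00000, -10.00000, 14.00000); divide by 14.00000 → v1 = (-0.57143, -0.71429, 1.00000)
Hv1 = (-6.57143, -6.85714, 12.85714); divide by 12.85714 → v2 = (-0.51111, -0.53333, 1.00000)
Requested entry of v2: -92/180 = -0.5111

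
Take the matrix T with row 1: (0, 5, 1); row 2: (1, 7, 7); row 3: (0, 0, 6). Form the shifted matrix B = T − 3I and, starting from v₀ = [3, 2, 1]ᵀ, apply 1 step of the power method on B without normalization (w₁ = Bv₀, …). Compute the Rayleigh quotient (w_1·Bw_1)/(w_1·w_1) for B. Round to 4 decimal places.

B = T − 3I has rows (-3, 5, 1); (1, 4, 7); (0, 0, 3)
w1 = Bv₀ = ((-3)·3 + 5·2 + 1·1; 1·3 + 4·2 + 7·1; 0·3 + 0·2 + 3·1) = (2, 18, 3)
Bw1 = (87, 95, 9)
w1·Bw1 = 1911; w1·w1 = 337; μ ≈ 1911/337 = 5.6706

5.6706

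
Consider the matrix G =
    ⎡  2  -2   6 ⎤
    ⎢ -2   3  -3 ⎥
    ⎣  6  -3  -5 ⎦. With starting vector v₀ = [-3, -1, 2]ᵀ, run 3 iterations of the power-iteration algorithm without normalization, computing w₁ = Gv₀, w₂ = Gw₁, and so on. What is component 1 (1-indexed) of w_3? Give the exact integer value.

w1 = Gv₀ = (2·(-3) + (-2)·(-1) + 6·2; (-2)·(-3) + 3·(-1) + (-3)·2; 6·(-3) + (-3)·(-1) + (-5)·2) = (8, -3, -25)
w2 = Gw1 = (2·8 + (-2)·(-3) + 6·(-25); (-2)·8 + 3·(-3) + (-3)·(-25); 6·8 + (-3)·(-3) + (-5)·(-25)) = (-128, 50, 182)
w3 = Gw2 = (736, -140, -1828)
The requested component of w3 is 736.

736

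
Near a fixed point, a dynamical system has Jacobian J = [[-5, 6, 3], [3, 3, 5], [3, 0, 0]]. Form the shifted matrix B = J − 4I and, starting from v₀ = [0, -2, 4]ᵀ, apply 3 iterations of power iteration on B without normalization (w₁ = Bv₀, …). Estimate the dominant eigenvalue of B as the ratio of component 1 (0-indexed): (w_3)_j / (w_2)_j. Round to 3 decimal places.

-6.608

B = J − 4I has rows (-9, 6, 3); (3, -1, 5); (3, 0, -4)
w1 = Bv₀ = (0, 22, -16)
w2 = Bw1 = (84, -102, 64)
w3 = Bw2 = (-1176, 674, -4)
Ratio: 674/-102 = -6.608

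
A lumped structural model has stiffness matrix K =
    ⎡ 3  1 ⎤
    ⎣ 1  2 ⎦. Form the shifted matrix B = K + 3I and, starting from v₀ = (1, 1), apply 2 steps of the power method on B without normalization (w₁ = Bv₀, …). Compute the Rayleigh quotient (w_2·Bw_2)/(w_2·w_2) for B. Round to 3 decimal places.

6.594

B = K + 3I has rows (6, 1); (1, 5)
w1 = Bv₀ = (7, 6)
w2 = Bw1 = (48, 37)
Bw2 = (325, 233)
w2·Bw2 = 24221; w2·w2 = 3673; μ ≈ 24221/3673 = 6.594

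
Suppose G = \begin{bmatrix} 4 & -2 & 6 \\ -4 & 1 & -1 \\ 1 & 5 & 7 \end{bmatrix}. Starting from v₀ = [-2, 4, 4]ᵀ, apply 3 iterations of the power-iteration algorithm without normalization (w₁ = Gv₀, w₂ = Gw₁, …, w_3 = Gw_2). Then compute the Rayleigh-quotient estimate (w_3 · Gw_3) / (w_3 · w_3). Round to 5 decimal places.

8.27910

w1 = Gv₀ = (4·(-2) + (-2)·4 + 6·4; (-4)·(-2) + 1·4 + (-1)·4; 1·(-2) + 5·4 + 7·4) = (8, 8, 46)
w2 = Gw1 = (4·8 + (-2)·8 + 6·46; (-4)·8 + 1·8 + (-1)·46; 1·8 + 5·8 + 7·46) = (292, -70, 370)
w3 = Gw2 = (3528, -1608, 2532)
Gw3 = (32520, -18252, 13212)
w3·Gw3 = 3528·32520 + (-1608)·(-18252) + 2532·13212 = 177532560; w3·w3 = 3528·3528 + (-1608)·(-1608) + 2532·2532 = 21443472
λ ≈ 177532560/21443472 = 8.27910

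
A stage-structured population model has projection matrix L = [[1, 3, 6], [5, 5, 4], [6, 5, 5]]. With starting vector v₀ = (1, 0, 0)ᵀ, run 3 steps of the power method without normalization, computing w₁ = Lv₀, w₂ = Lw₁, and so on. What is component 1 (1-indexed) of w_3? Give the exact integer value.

580

w1 = Lv₀ = (1·1 + 3·0 + 6·0; 5·1 + 5·0 + 4·0; 6·1 + 5·0 + 5·0) = (1, 5, 6)
w2 = Lw1 = (1·1 + 3·5 + 6·6; 5·1 + 5·5 + 4·6; 6·1 + 5·5 + 5·6) = (52, 54, 61)
w3 = Lw2 = (580, 774, 887)
The requested component of w3 is 580.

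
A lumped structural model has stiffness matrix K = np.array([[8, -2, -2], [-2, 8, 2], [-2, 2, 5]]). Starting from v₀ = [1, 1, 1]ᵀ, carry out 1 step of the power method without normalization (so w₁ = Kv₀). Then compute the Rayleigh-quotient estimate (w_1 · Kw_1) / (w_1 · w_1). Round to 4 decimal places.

w1 = Kv₀ = (4, 8, 5)
Kw1 = (6, 66, 33)
w1·Kw1 = 4·6 + 8·66 + 5·33 = 717; w1·w1 = 4·4 + 8·8 + 5·5 = 105
λ ≈ 717/105 = 6.8286

6.8286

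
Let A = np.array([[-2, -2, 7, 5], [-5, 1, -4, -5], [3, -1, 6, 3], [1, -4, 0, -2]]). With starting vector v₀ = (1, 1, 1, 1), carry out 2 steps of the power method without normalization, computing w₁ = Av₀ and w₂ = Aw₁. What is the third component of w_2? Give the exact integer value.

w1 = Av₀ = ((-2)·1 + (-2)·1 + 7·1 + 5·1; (-5)·1 + 1·1 + (-4)·1 + (-5)·1; 3·1 + (-1)·1 + 6·1 + 3·1; 1·1 + (-4)·1 + 0·1 + (-2)·1) = (8, -13, 11, -5)
w2 = Aw1 = ((-2)·8 + (-2)·(-13) + 7·11 + 5·(-5); (-5)·8 + 1·(-13) + (-4)·11 + (-5)·(-5); 3·8 + (-1)·(-13) + 6·11 + 3·(-5); 1·8 + (-4)·(-13) + 0·11 + (-2)·(-5)) = (62, -72, 88, 70)
The requested component of w2 is 88.

88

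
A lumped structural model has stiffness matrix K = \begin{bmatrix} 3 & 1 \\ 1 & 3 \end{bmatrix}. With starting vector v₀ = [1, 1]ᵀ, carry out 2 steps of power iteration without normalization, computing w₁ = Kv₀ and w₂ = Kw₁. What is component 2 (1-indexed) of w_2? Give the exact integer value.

w1 = Kv₀ = (4, 4)
w2 = Kw1 = (16, 16)
The requested component of w2 is 16.

16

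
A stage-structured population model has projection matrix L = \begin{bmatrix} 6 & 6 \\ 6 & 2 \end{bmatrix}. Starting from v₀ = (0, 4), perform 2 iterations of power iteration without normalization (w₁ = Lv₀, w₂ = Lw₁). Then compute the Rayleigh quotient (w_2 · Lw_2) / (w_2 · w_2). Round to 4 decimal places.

w1 = Lv₀ = (6·0 + 6·4; 6·0 + 2·4) = (24, 8)
w2 = Lw1 = (6·24 + 6·8; 6·24 + 2·8) = (192, 160)
Lw2 = (2112, 1472)
w2·Lw2 = 192·2112 + 160·1472 = 641024; w2·w2 = 192·192 + 160·160 = 62464
λ ≈ 641024/62464 = 10.2623

10.2623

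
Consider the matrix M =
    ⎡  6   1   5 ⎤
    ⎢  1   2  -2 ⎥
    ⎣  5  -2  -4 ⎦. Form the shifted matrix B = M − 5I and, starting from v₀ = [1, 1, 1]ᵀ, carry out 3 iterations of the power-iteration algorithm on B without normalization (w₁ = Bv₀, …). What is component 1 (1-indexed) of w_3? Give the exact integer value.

B = M − 5I has rows (1, 1, 5); (1, -3, -2); (5, -2, -9)
w1 = Bv₀ = (1·1 + 1·1 + 5·1; 1·1 + (-3)·1 + (-2)·1; 5·1 + (-2)·1 + (-9)·1) = (7, -4, -6)
w2 = Bw1 = (1·7 + 1·(-4) + 5·(-6); 1·7 + (-3)·(-4) + (-2)·(-6); 5·7 + (-2)·(-4) + (-9)·(-6)) = (-27, 31, 97)
w3 = Bw2 = (489, -314, -1070)
Requested component of w3: 489

489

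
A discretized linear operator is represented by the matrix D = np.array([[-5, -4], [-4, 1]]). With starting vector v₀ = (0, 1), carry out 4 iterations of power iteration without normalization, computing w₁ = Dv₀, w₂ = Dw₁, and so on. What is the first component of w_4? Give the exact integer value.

w1 = Dv₀ = (-4, 1)
w2 = Dw1 = (16, 17)
w3 = Dw2 = (-148, -47)
w4 = Dw3 = (928, 545)
The requested component of w4 is 928.

928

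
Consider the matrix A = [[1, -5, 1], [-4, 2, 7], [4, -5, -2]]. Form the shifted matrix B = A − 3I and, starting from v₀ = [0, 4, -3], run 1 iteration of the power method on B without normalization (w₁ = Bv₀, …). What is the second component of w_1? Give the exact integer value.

-25

B = A − 3I has rows (-2, -5, 1); (-4, -1, 7); (4, -5, -5)
w1 = Bv₀ = (-23, -25, -5)
Requested component of w1: -25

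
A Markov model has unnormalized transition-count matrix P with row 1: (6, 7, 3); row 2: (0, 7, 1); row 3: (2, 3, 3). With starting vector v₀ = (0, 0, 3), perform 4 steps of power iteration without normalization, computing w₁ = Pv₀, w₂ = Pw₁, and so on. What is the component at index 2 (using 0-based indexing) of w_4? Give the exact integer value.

4128

w1 = Pv₀ = (9, 3, 9)
w2 = Pw1 = (102, 30, 54)
w3 = Pw2 = (984, 264, 456)
w4 = Pw3 = (9120, 2304, 4128)
The requested component of w4 is 4128.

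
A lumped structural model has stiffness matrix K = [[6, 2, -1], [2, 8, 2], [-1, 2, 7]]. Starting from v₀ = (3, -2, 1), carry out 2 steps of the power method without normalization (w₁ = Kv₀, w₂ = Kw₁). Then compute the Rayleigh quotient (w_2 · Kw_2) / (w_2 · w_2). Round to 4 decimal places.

6.3767

w1 = Kv₀ = (6·3 + 2·(-2) + (-1)·1; 2·3 + 8·(-2) + 2·1; (-1)·3 + 2·(-2) + 7·1) = (13, -8, 0)
w2 = Kw1 = (6·13 + 2·(-8) + (-1)·0; 2·13 + 8·(-8) + 2·0; (-1)·13 + 2·(-8) + 7·0) = (62, -38, -29)
Kw2 = (325, -238, -341)
w2·Kw2 = 62·325 + (-38)·(-238) + (-29)·(-341) = 39083; w2·w2 = 62·62 + (-38)·(-38) + (-29)·(-29) = 6129
λ ≈ 39083/6129 = 6.3767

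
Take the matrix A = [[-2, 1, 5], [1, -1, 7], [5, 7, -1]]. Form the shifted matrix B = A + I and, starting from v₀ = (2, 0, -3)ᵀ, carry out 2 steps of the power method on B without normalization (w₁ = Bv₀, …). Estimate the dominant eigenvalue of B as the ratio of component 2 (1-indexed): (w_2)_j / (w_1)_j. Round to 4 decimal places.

μ ≈ -2.7895

B = A + I has rows (-1, 1, 5); (1, 0, 7); (5, 7, 0)
w1 = Bv₀ = ((-1)·2 + 1·0 + 5·(-3); 1·2 + 0·0 + 7·(-3); 5·2 + 7·0 + 0·(-3)) = (-17, -19, 10)
w2 = Bw1 = ((-1)·(-17) + 1·(-19) + 5·10; 1·(-17) + 0·(-19) + 7·10; 5·(-17) + 7·(-19) + 0·10) = (48, 53, -218)
Ratio: 53/-19 = -2.7895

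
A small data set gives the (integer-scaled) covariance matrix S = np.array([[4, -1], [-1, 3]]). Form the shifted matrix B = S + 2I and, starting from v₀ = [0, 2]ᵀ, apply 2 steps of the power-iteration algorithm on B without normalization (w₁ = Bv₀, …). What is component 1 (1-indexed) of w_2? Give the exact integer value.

B = S + 2I has rows (6, -1); (-1, 5)
w1 = Bv₀ = (-2, 10)
w2 = Bw1 = (-22, 52)
Requested component of w2: -22

-22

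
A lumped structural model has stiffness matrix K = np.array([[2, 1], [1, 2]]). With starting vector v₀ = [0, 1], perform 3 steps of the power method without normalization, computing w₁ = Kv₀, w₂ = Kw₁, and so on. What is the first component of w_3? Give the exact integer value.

w1 = Kv₀ = (2·0 + 1·1; 1·0 + 2·1) = (1, 2)
w2 = Kw1 = (2·1 + 1·2; 1·1 + 2·2) = (4, 5)
w3 = Kw2 = (13, 14)
The requested component of w3 is 13.

13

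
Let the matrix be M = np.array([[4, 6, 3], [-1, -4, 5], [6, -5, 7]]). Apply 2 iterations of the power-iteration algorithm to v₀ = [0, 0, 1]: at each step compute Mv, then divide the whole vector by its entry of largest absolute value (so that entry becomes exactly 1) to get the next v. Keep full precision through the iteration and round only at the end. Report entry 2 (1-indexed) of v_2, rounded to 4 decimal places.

Mv0 = (3.00000, 5.00000, 7.00000); divide by 7.00000 → v1 = (0.42857, 0.71429, 1.00000)
Mv1 = (9.00000, 1.71429, 6.00000); divide by 9.00000 → v2 = (1.00000, 0.19048, 0.66667)
Requested entry of v2: 12/63 = 0.1905

0.1905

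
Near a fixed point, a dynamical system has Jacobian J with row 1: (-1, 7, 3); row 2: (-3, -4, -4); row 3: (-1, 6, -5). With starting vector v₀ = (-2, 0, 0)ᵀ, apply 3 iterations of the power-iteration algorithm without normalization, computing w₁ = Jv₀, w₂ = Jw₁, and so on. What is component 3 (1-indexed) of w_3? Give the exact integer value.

-394

w1 = Jv₀ = (2, 6, 2)
w2 = Jw1 = (46, -38, 24)
w3 = Jw2 = (-240, -82, -394)
The requested component of w3 is -394.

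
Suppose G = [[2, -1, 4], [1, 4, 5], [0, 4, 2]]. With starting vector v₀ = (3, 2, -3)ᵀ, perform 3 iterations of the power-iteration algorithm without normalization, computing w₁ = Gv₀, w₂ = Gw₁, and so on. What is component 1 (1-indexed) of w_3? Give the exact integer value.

w1 = Gv₀ = (-8, -4, 2)
w2 = Gw1 = (-4, -14, -12)
w3 = Gw2 = (-42, -120, -80)
The requested component of w3 is -42.

-42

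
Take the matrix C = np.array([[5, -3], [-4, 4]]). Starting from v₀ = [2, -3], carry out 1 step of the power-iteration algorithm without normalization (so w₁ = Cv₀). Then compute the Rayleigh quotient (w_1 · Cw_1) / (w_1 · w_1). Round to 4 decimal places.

7.9698

w1 = Cv₀ = (5·2 + (-3)·(-3); (-4)·2 + 4·(-3)) = (19, -20)
Cw1 = (155, -156)
w1·Cw1 = 19·155 + (-20)·(-156) = 6065; w1·w1 = 19·19 + (-20)·(-20) = 761
λ ≈ 6065/761 = 7.9698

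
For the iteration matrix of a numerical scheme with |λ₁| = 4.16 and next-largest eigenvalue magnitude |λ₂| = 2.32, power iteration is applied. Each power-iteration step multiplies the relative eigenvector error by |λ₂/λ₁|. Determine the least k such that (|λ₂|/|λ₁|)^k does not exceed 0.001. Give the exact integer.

|λ₂/λ₁| = 2.32/4.16 = 0.55769
Need k ≥ ln(0.001) / ln(0.55769) = -6.9078 / -0.5839 ≈ 11.829
Smallest integer k satisfying the bound: 12

12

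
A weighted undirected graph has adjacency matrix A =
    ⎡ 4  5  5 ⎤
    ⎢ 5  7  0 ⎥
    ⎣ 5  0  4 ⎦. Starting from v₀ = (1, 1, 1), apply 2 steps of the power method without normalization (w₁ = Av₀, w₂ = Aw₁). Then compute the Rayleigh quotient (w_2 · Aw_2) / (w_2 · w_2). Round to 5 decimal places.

λ ≈ 12.04541

w1 = Av₀ = (4·1 + 5·1 + 5·1; 5·1 + 7·1 + 0·1; 5·1 + 0·1 + 4·1) = (14, 12, 9)
w2 = Aw1 = (4·14 + 5·12 + 5·9; 5·14 + 7·12 + 0·9; 5·14 + 0·12 + 4·9) = (161, 154, 106)
Aw2 = (1944, 1883, 1229)
w2·Aw2 = 161·1944 + 154·1883 + 106·1229 = 733240; w2·w2 = 161·161 + 154·154 + 106·106 = 60873
λ ≈ 733240/60873 = 12.04541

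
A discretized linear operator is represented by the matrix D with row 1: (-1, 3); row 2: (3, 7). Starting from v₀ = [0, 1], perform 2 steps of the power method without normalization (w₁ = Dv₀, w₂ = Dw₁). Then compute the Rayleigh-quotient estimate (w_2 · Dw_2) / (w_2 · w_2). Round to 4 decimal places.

w1 = Dv₀ = (3, 7)
w2 = Dw1 = (18, 58)
Dw2 = (156, 460)
w2·Dw2 = 18·156 + 58·460 = 29488; w2·w2 = 18·18 + 58·58 = 3688
λ ≈ 29488/3688 = 7.9957

7.9957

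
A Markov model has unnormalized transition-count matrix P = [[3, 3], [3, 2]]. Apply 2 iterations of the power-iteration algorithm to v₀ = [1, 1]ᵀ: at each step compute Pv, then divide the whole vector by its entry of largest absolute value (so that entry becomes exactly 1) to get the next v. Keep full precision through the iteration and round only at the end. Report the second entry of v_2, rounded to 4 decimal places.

0.8485

Pv0 = (6.00000, 5.00000); divide by 6.00000 → v1 = (1.00000, 0.83333)
Pv1 = (5.50000, 4.66667); divide by 5.50000 → v2 = (1.00000, 0.84848)
Requested entry of v2: 28/33 = 0.8485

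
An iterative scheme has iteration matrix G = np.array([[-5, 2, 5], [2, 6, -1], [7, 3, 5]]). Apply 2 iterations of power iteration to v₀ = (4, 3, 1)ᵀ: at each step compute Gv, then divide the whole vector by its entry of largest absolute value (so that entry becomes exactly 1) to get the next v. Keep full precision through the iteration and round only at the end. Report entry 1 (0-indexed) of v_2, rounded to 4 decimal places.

Gv0 = (-9.00000, 25.00000, 42.00000); divide by 42.00000 → v1 = (-0.21429, 0.59524, 1.00000)
Gv1 = (7.26190, 2.14286, 5.28571); divide by 7.26190 → v2 = (1.00000, 0.29508, 0.72787)
Requested entry of v2: 90/305 = 0.2951

0.2951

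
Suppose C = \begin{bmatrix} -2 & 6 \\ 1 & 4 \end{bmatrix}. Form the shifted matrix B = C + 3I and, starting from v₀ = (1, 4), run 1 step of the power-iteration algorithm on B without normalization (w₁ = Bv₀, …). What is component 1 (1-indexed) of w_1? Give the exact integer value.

25

B = C + 3I has rows (1, 6); (1, 7)
w1 = Bv₀ = (25, 29)
Requested component of w1: 25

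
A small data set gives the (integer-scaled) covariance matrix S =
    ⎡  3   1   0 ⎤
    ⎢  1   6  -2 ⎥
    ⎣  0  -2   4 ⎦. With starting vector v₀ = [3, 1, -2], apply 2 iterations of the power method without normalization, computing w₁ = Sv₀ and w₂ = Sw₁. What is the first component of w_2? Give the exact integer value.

w1 = Sv₀ = (10, 13, -10)
w2 = Sw1 = (43, 108, -66)
The requested component of w2 is 43.

43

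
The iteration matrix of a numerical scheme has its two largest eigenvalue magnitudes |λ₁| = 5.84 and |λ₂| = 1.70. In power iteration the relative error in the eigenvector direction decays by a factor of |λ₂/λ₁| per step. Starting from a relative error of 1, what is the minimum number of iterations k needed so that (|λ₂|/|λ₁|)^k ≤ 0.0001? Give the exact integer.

|λ₂/λ₁| = 1.70/5.84 = 0.29110
Need k ≥ ln(0.0001) / ln(0.29110) = -9.2103 / -1.2341 ≈ 7.463
Smallest integer k satisfying the bound: 8

8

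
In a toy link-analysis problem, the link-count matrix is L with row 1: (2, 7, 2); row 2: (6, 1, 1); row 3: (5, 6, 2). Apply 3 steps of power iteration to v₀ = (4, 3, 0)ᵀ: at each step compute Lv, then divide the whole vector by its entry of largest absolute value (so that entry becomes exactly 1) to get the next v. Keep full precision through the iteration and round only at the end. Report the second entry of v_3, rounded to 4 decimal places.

Lv0 = (29.00000, 27.00000, 38.00000); divide by 38.00000 → v1 = (0.76316, 0.71053, 1.00000)
Lv1 = (8.50000, 6.28947, 10.07895); divide by 10.07895 → v2 = (0.84334, 0.62402, 1.00000)
Lv2 = (8.05483, 6.68407, 9.96084); divide by 9.96084 → v3 = (0.80865, 0.67104, 1.00000)
Requested entry of v3: 2560/3815 = 0.6710

0.6710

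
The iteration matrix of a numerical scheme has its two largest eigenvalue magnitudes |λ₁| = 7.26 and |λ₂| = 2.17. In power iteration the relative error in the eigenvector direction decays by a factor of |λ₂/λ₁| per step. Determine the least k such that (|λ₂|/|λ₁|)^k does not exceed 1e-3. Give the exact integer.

|λ₂/λ₁| = 2.17/7.26 = 0.29890
Need k ≥ ln(1e-3) / ln(0.29890) = -6.9078 / -1.2077 ≈ 5.720
Smallest integer k satisfying the bound: 6

6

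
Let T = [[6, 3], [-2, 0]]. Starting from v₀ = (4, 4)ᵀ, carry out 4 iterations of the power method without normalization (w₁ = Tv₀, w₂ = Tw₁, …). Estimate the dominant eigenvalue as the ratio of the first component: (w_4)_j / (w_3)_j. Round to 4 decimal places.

λ ≈ 4.7692

w1 = Tv₀ = (6·4 + 3·4; (-2)·4 + 0·4) = (36, -8)
w2 = Tw1 = (6·36 + 3·(-8); (-2)·36 + 0·(-8)) = (192, -72)
w3 = Tw2 = (936, -384)
w4 = Tw3 = (4464, -1872)
Ratio at component: 4464 / 936 = 4.7692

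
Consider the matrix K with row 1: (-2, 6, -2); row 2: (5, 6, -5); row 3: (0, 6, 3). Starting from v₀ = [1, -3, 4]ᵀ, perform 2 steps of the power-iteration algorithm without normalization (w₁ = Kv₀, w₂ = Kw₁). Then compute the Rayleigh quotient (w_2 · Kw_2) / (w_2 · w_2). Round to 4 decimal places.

w1 = Kv₀ = (-28, -33, -6)
w2 = Kw1 = (-130, -308, -216)
Kw2 = (-1156, -1418, -2496)
w2·Kw2 = (-130)·(-1156) + (-308)·(-1418) + (-216)·(-2496) = 1126160; w2·w2 = (-130)·(-130) + (-308)·(-308) + (-216)·(-216) = 158420
λ ≈ 1126160/158420 = 7.1087

λ ≈ 7.1087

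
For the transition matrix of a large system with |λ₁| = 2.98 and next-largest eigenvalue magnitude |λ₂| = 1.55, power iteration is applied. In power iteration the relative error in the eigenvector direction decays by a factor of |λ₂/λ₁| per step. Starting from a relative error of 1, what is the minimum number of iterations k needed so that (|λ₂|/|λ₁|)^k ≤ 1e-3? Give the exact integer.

11

|λ₂/λ₁| = 1.55/2.98 = 0.52013
Need k ≥ ln(1e-3) / ln(0.52013) = -6.9078 / -0.6537 ≈ 10.568
Smallest integer k satisfying the bound: 11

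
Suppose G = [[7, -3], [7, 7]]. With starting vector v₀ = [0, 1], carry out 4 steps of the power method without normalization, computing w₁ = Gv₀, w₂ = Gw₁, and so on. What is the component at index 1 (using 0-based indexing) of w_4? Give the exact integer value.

w1 = Gv₀ = (7·0 + (-3)·1; 7·0 + 7·1) = (-3, 7)
w2 = Gw1 = (7·(-3) + (-3)·7; 7·(-3) + 7·7) = (-42, 28)
w3 = Gw2 = (-378, -98)
w4 = Gw3 = (-2352, -3332)
The requested component of w4 is -3332.

-3332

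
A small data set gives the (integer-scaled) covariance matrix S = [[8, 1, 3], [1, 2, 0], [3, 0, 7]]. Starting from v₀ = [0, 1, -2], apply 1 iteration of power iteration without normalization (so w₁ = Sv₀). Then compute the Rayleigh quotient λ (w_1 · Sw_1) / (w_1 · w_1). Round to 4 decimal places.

w1 = Sv₀ = (-5, 2, -14)
Sw1 = (-80, -1, -113)
w1·Sw1 = (-5)·(-80) + 2·(-1) + (-14)·(-113) = 1980; w1·w1 = (-5)·(-5) + 2·2 + (-14)·(-14) = 225
λ ≈ 1980/225 = 8.8000

λ ≈ 8.8000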